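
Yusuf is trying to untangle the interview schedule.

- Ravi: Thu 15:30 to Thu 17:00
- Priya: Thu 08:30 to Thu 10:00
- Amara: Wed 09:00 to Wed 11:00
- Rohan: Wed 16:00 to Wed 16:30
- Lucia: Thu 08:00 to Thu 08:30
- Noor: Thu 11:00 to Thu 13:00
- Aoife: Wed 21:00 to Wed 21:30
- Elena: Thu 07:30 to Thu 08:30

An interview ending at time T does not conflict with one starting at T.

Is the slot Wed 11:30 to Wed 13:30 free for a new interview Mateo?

Amara: ends Wed 11:00 at or before Mateo starts Wed 11:30 → clear.
Rohan: starts Wed 16:00 at or after Mateo ends Wed 13:30 → clear.
Aoife: starts Wed 21:00 at or after Mateo ends Wed 13:30 → clear.
Elena: starts Thu 07:30 at or after Mateo ends Wed 13:30 → clear.
Lucia: starts Thu 08:00 at or after Mateo ends Wed 13:30 → clear.
Priya: starts Thu 08:30 at or after Mateo ends Wed 13:30 → clear.
Noor: starts Thu 11:00 at or after Mateo ends Wed 13:30 → clear.
Ravi: starts Thu 15:30 at or after Mateo ends Wed 13:30 → clear.

Yes — the slot is free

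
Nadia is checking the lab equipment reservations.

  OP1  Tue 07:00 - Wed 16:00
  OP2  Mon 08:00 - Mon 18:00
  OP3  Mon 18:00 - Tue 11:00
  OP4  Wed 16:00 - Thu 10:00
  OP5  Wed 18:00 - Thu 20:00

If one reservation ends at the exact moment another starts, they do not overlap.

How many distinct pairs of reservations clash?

2

Two intervals overlap when each starts before the other ends.
Sorted by start: OP2, OP3, OP1, OP4, OP5.
OP3 starts exactly when OP2 ends (back-to-back, no overlap), so OP2 has no further overlaps.
OP1 starts before OP3 ends → OP3 and OP1 overlap.
OP4 starts after OP3 ends, so OP3 has no further overlaps.
OP4 starts exactly when OP1 ends (back-to-back, no overlap), so OP1 has no further overlaps.
OP5 starts before OP4 ends → OP4 and OP5 overlap.
Overlapping pairs: OP1 & OP3, OP4 & OP5 — 2 in total.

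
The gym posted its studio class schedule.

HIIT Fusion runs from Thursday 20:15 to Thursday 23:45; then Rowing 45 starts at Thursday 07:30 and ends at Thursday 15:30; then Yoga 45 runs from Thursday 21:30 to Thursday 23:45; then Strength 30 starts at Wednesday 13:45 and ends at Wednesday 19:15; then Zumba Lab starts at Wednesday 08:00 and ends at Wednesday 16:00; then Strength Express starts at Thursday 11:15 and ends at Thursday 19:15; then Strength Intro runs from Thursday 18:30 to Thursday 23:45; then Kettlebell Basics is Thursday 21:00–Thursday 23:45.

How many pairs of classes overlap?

Two intervals overlap when each starts before the other ends.
Sorted by start: Zumba Lab, Strength 30, Rowing 45, Strength Express, Strength Intro, HIIT Fusion, Kettlebell Basics, Yoga 45.
Strength 30 starts before Zumba Lab ends → Zumba Lab and Strength 30 overlap.
Rowing 45 starts after Zumba Lab ends, so nothing later overlaps Zumba Lab either.
Rowing 45 starts after Strength 30 ends, so nothing later overlaps Strength 30 either.
Strength Express starts before Rowing 45 ends → Rowing 45 and Strength Express overlap.
Strength Intro starts after Rowing 45 ends, so nothing later overlaps Rowing 45 either.
Strength Intro starts before Strength Express ends → Strength Express and Strength Intro overlap.
HIIT Fusion starts after Strength Express ends, so nothing later overlaps Strength Express either.
HIIT Fusion starts before Strength Intro ends → Strength Intro and HIIT Fusion overlap.
Kettlebell Basics starts before Strength Intro ends → Strength Intro and Kettlebell Basics overlap.
Yoga 45 starts before Strength Intro ends → Strength Intro and Yoga 45 overlap.
Kettlebell Basics starts before HIIT Fusion ends → HIIT Fusion and Kettlebell Basics overlap.
Yoga 45 starts before HIIT Fusion ends → HIIT Fusion and Yoga 45 overlap.
Yoga 45 starts before Kettlebell Basics ends → Kettlebell Basics and Yoga 45 overlap.
Overlapping pairs: HIIT Fusion & Kettlebell Basics, HIIT Fusion & Strength Intro, HIIT Fusion & Yoga 45, Kettlebell Basics & Strength Intro, Kettlebell Basics & Yoga 45, Rowing 45 & Strength Express, Strength 30 & Zumba Lab, Strength Express & Strength Intro, Strength Intro & Yoga 45 — 9 in total.

9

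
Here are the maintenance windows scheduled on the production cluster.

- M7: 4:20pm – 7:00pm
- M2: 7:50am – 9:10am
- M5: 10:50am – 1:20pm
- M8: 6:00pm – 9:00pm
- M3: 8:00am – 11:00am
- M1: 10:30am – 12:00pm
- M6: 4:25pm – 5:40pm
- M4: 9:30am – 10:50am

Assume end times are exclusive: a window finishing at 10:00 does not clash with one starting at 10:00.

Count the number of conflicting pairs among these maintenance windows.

Two intervals overlap when each starts before the other ends.
Sorted by start: M2, M3, M4, M1, M5, M7, M6, M8.
M3 starts before M2 ends → M2 and M3 overlap.
M4 starts after M2 ends, so nothing later overlaps M2 either.
M4 starts before M3 ends → M3 and M4 overlap.
M1 starts before M3 ends → M3 and M1 overlap.
M5 starts before M3 ends → M3 and M5 overlap.
M7 starts after M3 ends, so nothing later overlaps M3 either.
M1 starts before M4 ends → M4 and M1 overlap.
M5 starts exactly when M4 ends (back-to-back, no overlap), so nothing later overlaps M4 either.
M5 starts before M1 ends → M1 and M5 overlap.
M7 starts after M1 ends, so nothing later overlaps M1 either.
M7 starts after M5 ends, so nothing later overlaps M5 either.
M6 starts before M7 ends → M7 and M6 overlap.
M8 starts before M7 ends → M7 and M8 overlap.
M8 starts after M6 ends.
Overlapping pairs: M1 & M3, M1 & M4, M1 & M5, M2 & M3, M3 & M4, M3 & M5, M6 & M7, M7 & M8 — 8 in total.

8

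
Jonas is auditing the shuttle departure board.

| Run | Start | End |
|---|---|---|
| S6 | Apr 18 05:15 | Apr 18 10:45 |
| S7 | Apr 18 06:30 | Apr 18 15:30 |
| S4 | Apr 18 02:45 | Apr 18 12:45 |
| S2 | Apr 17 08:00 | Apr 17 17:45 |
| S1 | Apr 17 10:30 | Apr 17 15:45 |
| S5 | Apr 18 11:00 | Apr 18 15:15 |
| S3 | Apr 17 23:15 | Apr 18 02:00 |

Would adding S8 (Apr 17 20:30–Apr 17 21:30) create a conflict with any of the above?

S2: ends Apr 17 17:45 at or before S8 starts Apr 17 20:30 → clear.
S1: ends Apr 17 15:45 at or before S8 starts Apr 17 20:30 → clear.
S3: starts Apr 17 23:15 at or after S8 ends Apr 17 21:30 → clear.
S4: starts Apr 18 02:45 at or after S8 ends Apr 17 21:30 → clear.
S6: starts Apr 18 05:15 at or after S8 ends Apr 17 21:30 → clear.
S7: starts Apr 18 06:30 at or after S8 ends Apr 17 21:30 → clear.
S5: starts Apr 18 11:00 at or after S8 ends Apr 17 21:30 → clear.

No — it doesn't clash with anything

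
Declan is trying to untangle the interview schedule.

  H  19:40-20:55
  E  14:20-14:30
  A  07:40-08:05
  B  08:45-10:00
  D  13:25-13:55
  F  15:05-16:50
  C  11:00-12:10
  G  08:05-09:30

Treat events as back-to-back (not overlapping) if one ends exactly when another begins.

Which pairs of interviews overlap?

Sorted by start: A, G, B, C, D, E, F, H.
G starts exactly when A ends (back-to-back, no overlap), so nothing later overlaps A either.
B starts before G ends → G and B overlap.
C starts after G ends, so nothing later overlaps G either.
C starts after B ends, so nothing later overlaps B either.
D starts after C ends, so nothing later overlaps C either.
E starts after D ends, so nothing later overlaps D either.
F starts after E ends, so nothing later overlaps E either.
H starts after F ends.

B & G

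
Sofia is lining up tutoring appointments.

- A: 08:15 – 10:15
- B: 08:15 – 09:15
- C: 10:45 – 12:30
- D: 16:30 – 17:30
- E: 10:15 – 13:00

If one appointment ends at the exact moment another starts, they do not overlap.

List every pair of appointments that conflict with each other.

Sorted by start: A, B, E, C, D.
B starts before A ends → A and B overlap.
E starts exactly when A ends (back-to-back, no overlap) — done with A.
E starts after B ends — done with B.
C starts before E ends → E and C overlap.
D starts after E ends.
D starts after C ends.

A & B, C & E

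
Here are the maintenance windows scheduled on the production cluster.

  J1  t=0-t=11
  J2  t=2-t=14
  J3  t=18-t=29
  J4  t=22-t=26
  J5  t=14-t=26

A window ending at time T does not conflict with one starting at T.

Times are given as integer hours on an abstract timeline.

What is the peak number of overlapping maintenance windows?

3

Sort all start/end points and keep a running count:
t=0 start J1 → 1
t=2 start J2 → 2
t=11 end J1 → 1
t=14 end J2 → 0
t=14 start J5 → 1
t=18 start J3 → 2
t=22 start J4 → 3
t=26 end J4 → 2
t=26 end J5 → 1
t=29 end J3 → 0
Peak is 3, at t=22 (J3, J4, J5).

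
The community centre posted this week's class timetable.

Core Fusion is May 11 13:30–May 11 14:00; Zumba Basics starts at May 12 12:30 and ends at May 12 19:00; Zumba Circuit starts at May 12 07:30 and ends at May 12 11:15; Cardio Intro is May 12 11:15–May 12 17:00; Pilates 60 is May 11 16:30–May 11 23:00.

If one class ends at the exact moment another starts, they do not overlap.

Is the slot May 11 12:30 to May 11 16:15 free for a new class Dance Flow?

Core Fusion: starts May 11 13:30 before Dance Flow ends May 11 16:15, and ends May 11 14:00 after Dance Flow starts May 11 12:30 → overlap.
Pilates 60: starts May 11 16:30 at or after Dance Flow ends May 11 16:15 → clear.
Zumba Circuit: starts May 12 07:30 at or after Dance Flow ends May 11 16:15 → clear.
Cardio Intro: starts May 12 11:15 at or after Dance Flow ends May 11 16:15 → clear.
Zumba Basics: starts May 12 12:30 at or after Dance Flow ends May 11 16:15 → clear.
Dance Flow overlaps Core Fusion.

No — it overlaps Core Fusion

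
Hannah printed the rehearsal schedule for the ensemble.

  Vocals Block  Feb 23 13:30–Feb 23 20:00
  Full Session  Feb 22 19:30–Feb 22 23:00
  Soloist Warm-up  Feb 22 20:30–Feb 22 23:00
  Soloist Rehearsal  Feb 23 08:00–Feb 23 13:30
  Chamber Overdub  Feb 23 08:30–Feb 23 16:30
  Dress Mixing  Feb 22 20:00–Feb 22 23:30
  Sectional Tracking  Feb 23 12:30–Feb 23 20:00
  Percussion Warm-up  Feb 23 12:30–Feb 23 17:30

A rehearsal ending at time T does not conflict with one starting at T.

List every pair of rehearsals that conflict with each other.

Sorted by start: Full Session, Dress Mixing, Soloist Warm-up, Soloist Rehearsal, Chamber Overdub, Sectional Tracking, Percussion Warm-up, Vocals Block.
Dress Mixing starts before Full Session ends → Full Session and Dress Mixing overlap.
Soloist Warm-up starts before Full Session ends → Full Session and Soloist Warm-up overlap.
Soloist Rehearsal starts after Full Session ends — done with Full Session.
Soloist Warm-up starts before Dress Mixing ends → Dress Mixing and Soloist Warm-up overlap.
Soloist Rehearsal starts after Dress Mixing ends — done with Dress Mixing.
Soloist Rehearsal starts after Soloist Warm-up ends — done with Soloist Warm-up.
Chamber Overdub starts before Soloist Rehearsal ends → Soloist Rehearsal and Chamber Overdub overlap.
Sectional Tracking starts before Soloist Rehearsal ends → Soloist Rehearsal and Sectional Tracking overlap.
Percussion Warm-up starts before Soloist Rehearsal ends → Soloist Rehearsal and Percussion Warm-up overlap.
Vocals Block starts exactly when Soloist Rehearsal ends (back-to-back, no overlap).
Sectional Tracking starts before Chamber Overdub ends → Chamber Overdub and Sectional Tracking overlap.
Percussion Warm-up starts before Chamber Overdub ends → Chamber Overdub and Percussion Warm-up overlap.
Vocals Block starts before Chamber Overdub ends → Chamber Overdub and Vocals Block overlap.
Percussion Warm-up starts before Sectional Tracking ends → Sectional Tracking and Percussion Warm-up overlap.
Vocals Block starts before Sectional Tracking ends → Sectional Tracking and Vocals Block overlap.
Vocals Block starts before Percussion Warm-up ends → Percussion Warm-up and Vocals Block overlap.

Chamber Overdub & Percussion Warm-up, Chamber Overdub & Sectional Tracking, Chamber Overdub & Soloist Rehearsal, Chamber Overdub & Vocals Block, Dress Mixing & Full Session, Dress Mixing & Soloist Warm-up, Full Session & Soloist Warm-up, Percussion Warm-up & Sectional Tracking, Percussion Warm-up & Soloist Rehearsal, Percussion Warm-up & Vocals Block, Sectional Tracking & Soloist Rehearsal, Sectional Tracking & Vocals Block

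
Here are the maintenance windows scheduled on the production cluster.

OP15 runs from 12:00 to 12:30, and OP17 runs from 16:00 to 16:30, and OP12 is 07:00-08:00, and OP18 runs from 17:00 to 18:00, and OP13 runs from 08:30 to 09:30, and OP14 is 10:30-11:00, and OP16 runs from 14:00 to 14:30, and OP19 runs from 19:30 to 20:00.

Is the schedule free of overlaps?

Yes

Sorted by start: OP12, OP13, OP14, OP15, OP16, OP17, OP18, OP19.
OP13 starts after OP12 ends, so nothing later overlaps OP12 either.
OP14 starts after OP13 ends, so nothing later overlaps OP13 either.
OP15 starts after OP14 ends, so nothing later overlaps OP14 either.
OP16 starts after OP15 ends, so nothing later overlaps OP15 either.
OP17 starts after OP16 ends, so nothing later overlaps OP16 either.
OP18 starts after OP17 ends, so nothing later overlaps OP17 either.
OP19 starts after OP18 ends.
Every pair is clear; the schedule has no overlaps.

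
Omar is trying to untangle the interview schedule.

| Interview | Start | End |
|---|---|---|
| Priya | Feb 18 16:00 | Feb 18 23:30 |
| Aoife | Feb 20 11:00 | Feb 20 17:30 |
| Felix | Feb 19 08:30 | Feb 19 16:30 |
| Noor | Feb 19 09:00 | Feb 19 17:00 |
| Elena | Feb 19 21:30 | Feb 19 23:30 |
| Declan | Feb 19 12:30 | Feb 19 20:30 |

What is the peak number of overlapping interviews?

Sweep the timeline, counting +1 at each start and −1 at each end (ends before starts at a tie):
Feb 18 16:00 start Priya → 1
Feb 18 23:30 end Priya → 0
Feb 19 08:30 start Felix → 1
Feb 19 09:00 start Noor → 2
Feb 19 12:30 start Declan → 3
Feb 19 16:30 end Felix → 2
Feb 19 17:00 end Noor → 1
Feb 19 20:30 end Declan → 0
Feb 19 21:30 start Elena → 1
Feb 19 23:30 end Elena → 0
Feb 20 11:00 start Aoife → 1
Feb 20 17:30 end Aoife → 0
Peak is 3, at Feb 19 12:30 (Declan, Felix, Noor).

3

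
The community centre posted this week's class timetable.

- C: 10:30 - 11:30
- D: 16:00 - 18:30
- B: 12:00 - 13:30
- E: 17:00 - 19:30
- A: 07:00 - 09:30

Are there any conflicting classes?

Two intervals overlap when each starts before the other ends.
Sorted by start: A, C, B, D, E.
C starts after A ends — done with A.
B starts after C ends — done with C.
D starts after B ends — done with B.
E starts before D ends → D and E overlap.
That's a conflict, so the schedule is not conflict-free.

Yes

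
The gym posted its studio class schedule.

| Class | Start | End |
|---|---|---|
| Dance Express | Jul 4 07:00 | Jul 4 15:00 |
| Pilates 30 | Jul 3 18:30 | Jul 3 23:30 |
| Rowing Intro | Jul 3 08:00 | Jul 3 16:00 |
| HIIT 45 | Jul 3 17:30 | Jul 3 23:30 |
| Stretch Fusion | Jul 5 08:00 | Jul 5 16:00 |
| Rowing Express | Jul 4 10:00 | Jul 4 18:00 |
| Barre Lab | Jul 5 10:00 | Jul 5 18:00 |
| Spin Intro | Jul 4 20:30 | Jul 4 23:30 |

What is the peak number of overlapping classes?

Sweep the timeline, counting +1 at each start and −1 at each end (ends before starts at a tie):
Jul 3 08:00 start Rowing Intro → 1
Jul 3 16:00 end Rowing Intro → 0
Jul 3 17:30 start HIIT 45 → 1
Jul 3 18:30 start Pilates 30 → 2
Jul 3 23:30 end HIIT 45 → 1
Jul 3 23:30 end Pilates 30 → 0
Jul 4 07:00 start Dance Express → 1
Jul 4 10:00 start Rowing Express → 2
Jul 4 15:00 end Dance Express → 1
Jul 4 18:00 end Rowing Express → 0
Jul 4 20:30 start Spin Intro → 1
Jul 4 23:30 end Spin Intro → 0
Jul 5 08:00 start Stretch Fusion → 1
Jul 5 10:00 start Barre Lab → 2
Jul 5 16:00 end Stretch Fusion → 1
Jul 5 18:00 end Barre Lab → 0
Peak is 2, at Jul 3 18:30 (HIIT 45, Pilates 30).

2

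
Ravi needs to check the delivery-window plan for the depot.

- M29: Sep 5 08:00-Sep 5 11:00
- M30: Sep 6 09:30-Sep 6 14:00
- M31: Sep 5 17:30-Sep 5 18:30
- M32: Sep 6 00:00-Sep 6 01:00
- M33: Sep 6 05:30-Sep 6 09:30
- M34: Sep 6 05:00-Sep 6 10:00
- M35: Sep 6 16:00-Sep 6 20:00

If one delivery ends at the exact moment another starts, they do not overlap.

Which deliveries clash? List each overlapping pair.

Two intervals overlap when each starts before the other ends.
Sorted by start: M29, M31, M32, M34, M33, M30, M35.
M31 starts after M29 ends, so nothing later overlaps M29 either.
M32 starts after M31 ends, so nothing later overlaps M31 either.
M34 starts after M32 ends, so nothing later overlaps M32 either.
M33 starts before M34 ends → M34 and M33 overlap.
M30 starts before M34 ends → M34 and M30 overlap.
M35 starts after M34 ends.
M30 starts exactly when M33 ends (back-to-back, no overlap), so nothing later overlaps M33 either.
M35 starts after M30 ends.

M30 & M34, M33 & M34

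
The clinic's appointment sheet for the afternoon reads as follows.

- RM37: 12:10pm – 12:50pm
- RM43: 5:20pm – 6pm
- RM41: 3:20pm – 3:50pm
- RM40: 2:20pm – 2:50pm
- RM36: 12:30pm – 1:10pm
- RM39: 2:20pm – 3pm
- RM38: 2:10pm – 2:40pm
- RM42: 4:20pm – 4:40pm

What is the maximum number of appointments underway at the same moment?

3

Sweep the timeline, counting +1 at each start and −1 at each end (ends before starts at a tie):
12:10pm start RM37 → 1
12:30pm start RM36 → 2
12:50pm end RM37 → 1
1:10pm end RM36 → 0
2:10pm start RM38 → 1
2:20pm start RM39 → 2
2:20pm start RM40 → 3
2:40pm end RM38 → 2
2:50pm end RM40 → 1
3pm end RM39 → 0
3:20pm start RM41 → 1
3:50pm end RM41 → 0
4:20pm start RM42 → 1
4:40pm end RM42 → 0
5:20pm start RM43 → 1
6pm end RM43 → 0
Peak is 3, at 2:20pm (RM38, RM39, RM40).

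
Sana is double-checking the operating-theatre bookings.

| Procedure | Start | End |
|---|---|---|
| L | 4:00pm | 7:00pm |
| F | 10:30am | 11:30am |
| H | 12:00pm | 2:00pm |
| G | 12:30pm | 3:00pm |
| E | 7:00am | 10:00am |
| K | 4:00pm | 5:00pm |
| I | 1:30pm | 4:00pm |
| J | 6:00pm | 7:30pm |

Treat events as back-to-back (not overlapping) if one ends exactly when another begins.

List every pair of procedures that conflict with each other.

Check each pair: they overlap iff neither finishes before the other starts.
Sorted by start: E, F, H, G, I, K, L, J.
F starts after E ends; E is clear from here.
H starts after F ends; F is clear from here.
G starts before H ends → H and G overlap.
I starts before H ends → H and I overlap.
K starts after H ends; H is clear from here.
I starts before G ends → G and I overlap.
K starts after G ends; G is clear from here.
K starts exactly when I ends (back-to-back, no overlap); I is clear from here.
L starts before K ends → K and L overlap.
J starts after K ends.
J starts before L ends → L and J overlap.

G & H, G & I, H & I, J & L, K & L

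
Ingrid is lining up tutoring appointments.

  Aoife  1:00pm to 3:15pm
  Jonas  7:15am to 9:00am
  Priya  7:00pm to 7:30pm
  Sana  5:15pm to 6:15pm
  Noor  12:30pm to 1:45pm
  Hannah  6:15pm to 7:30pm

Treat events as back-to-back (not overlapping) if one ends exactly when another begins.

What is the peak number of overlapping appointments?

2

Walk through starts and ends in time order (an end at T is processed before a start at T):
7:15am start Jonas → 1
9:00am end Jonas → 0
12:30pm start Noor → 1
1:00pm start Aoife → 2
1:45pm end Noor → 1
3:15pm end Aoife → 0
5:15pm start Sana → 1
6:15pm end Sana → 0
6:15pm start Hannah → 1
7:00pm start Priya → 2
7:30pm end Hannah → 1
7:30pm end Priya → 0
Peak is 2, at 1:00pm (Aoife, Noor).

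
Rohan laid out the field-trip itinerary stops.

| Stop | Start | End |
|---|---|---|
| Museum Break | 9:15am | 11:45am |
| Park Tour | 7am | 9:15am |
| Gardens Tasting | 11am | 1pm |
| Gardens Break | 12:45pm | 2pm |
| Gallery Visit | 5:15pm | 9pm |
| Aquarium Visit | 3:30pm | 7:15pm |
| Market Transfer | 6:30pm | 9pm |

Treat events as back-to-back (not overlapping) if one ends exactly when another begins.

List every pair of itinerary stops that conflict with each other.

Aquarium Visit & Gallery Visit, Aquarium Visit & Market Transfer, Gallery Visit & Market Transfer, Gardens Break & Gardens Tasting, Gardens Tasting & Museum Break

Sorted by start: Park Tour, Museum Break, Gardens Tasting, Gardens Break, Aquarium Visit, Gallery Visit, Market Transfer.
Museum Break starts exactly when Park Tour ends (back-to-back, no overlap), so Park Tour has no further overlaps.
Gardens Tasting starts before Museum Break ends → Museum Break and Gardens Tasting overlap.
Gardens Break starts after Museum Break ends, so Museum Break has no further overlaps.
Gardens Break starts before Gardens Tasting ends → Gardens Tasting and Gardens Break overlap.
Aquarium Visit starts after Gardens Tasting ends, so Gardens Tasting has no further overlaps.
Aquarium Visit starts after Gardens Break ends, so Gardens Break has no further overlaps.
Gallery Visit starts before Aquarium Visit ends → Aquarium Visit and Gallery Visit overlap.
Market Transfer starts before Aquarium Visit ends → Aquarium Visit and Market Transfer overlap.
Market Transfer starts before Gallery Visit ends → Gallery Visit and Market Transfer overlap.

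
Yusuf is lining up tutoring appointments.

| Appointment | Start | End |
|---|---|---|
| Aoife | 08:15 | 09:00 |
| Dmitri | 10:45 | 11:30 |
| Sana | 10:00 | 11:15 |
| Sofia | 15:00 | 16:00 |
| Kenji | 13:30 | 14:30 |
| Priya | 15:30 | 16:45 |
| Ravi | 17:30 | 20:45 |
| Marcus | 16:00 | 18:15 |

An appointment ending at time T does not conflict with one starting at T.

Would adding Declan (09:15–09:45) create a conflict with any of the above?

Aoife: ends 09:00 at or before Declan starts 09:15 → clear.
Sana: starts 10:00 at or after Declan ends 09:45 → clear.
Dmitri: starts 10:45 at or after Declan ends 09:45 → clear.
Kenji: starts 13:30 at or after Declan ends 09:45 → clear.
Sofia: starts 15:00 at or after Declan ends 09:45 → clear.
Priya: starts 15:30 at or after Declan ends 09:45 → clear.
Marcus: starts 16:00 at or after Declan ends 09:45 → clear.
Ravi: starts 17:30 at or after Declan ends 09:45 → clear.

No — it doesn't clash with anything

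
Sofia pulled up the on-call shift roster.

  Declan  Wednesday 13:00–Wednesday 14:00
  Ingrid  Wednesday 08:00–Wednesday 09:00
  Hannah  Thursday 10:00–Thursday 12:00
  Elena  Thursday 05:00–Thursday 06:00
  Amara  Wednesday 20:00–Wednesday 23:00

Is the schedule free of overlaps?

Sorted by start: Ingrid, Declan, Amara, Elena, Hannah.
Declan starts after Ingrid ends — done with Ingrid.
Amara starts after Declan ends — done with Declan.
Elena starts after Amara ends — done with Amara.
Hannah starts after Elena ends.
Every pair is clear; the schedule has no overlaps.

Yes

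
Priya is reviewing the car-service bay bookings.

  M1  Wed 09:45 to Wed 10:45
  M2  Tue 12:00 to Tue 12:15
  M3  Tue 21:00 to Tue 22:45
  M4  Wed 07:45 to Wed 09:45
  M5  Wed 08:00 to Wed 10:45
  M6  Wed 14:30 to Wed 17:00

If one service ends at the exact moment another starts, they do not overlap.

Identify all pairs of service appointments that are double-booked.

M1 & M5, M4 & M5

Check each pair: they overlap iff neither finishes before the other starts.
Sorted by start: M2, M3, M4, M5, M1, M6.
M3 starts after M2 ends — done with M2.
M4 starts after M3 ends — done with M3.
M5 starts before M4 ends → M4 and M5 overlap.
M1 starts exactly when M4 ends (back-to-back, no overlap) — done with M4.
M1 starts before M5 ends → M5 and M1 overlap.
M6 starts after M5 ends.
M6 starts after M1 ends.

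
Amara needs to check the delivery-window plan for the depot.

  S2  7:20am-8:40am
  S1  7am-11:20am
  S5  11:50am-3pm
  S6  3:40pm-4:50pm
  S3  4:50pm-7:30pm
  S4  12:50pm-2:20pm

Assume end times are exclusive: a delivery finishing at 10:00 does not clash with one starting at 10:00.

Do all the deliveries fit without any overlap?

No

Sorted by start: S1, S2, S5, S4, S6, S3.
S2 starts before S1 ends → S1 and S2 overlap.
That's a conflict, so the schedule is not conflict-free.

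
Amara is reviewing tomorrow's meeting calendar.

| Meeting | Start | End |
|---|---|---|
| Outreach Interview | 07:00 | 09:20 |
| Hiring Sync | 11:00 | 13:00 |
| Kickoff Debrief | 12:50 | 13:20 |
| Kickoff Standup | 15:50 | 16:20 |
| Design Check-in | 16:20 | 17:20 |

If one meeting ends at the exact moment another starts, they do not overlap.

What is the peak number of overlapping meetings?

2

Sweep the timeline, counting +1 at each start and −1 at each end (ends before starts at a tie):
07:00 start Outreach Interview → 1
09:20 end Outreach Interview → 0
11:00 start Hiring Sync → 1
12:50 start Kickoff Debrief → 2
13:00 end Hiring Sync → 1
13:20 end Kickoff Debrief → 0
15:50 start Kickoff Standup → 1
16:20 end Kickoff Standup → 0
16:20 start Design Check-in → 1
17:20 end Design Check-in → 0
Peak is 2, at 12:50 (Hiring Sync, Kickoff Debrief).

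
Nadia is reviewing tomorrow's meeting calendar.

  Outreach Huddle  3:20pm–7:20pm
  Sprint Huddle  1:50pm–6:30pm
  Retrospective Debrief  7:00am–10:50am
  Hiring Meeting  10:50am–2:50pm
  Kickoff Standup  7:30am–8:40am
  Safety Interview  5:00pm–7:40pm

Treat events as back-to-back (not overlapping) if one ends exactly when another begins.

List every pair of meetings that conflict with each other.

Hiring Meeting & Sprint Huddle, Kickoff Standup & Retrospective Debrief, Outreach Huddle & Safety Interview, Outreach Huddle & Sprint Huddle, Safety Interview & Sprint Huddle

Sorted by start: Retrospective Debrief, Kickoff Standup, Hiring Meeting, Sprint Huddle, Outreach Huddle, Safety Interview.
Kickoff Standup starts before Retrospective Debrief ends → Retrospective Debrief and Kickoff Standup overlap.
Hiring Meeting starts exactly when Retrospective Debrief ends (back-to-back, no overlap), so nothing later overlaps Retrospective Debrief either.
Hiring Meeting starts after Kickoff Standup ends, so nothing later overlaps Kickoff Standup either.
Sprint Huddle starts before Hiring Meeting ends → Hiring Meeting and Sprint Huddle overlap.
Outreach Huddle starts after Hiring Meeting ends, so nothing later overlaps Hiring Meeting either.
Outreach Huddle starts before Sprint Huddle ends → Sprint Huddle and Outreach Huddle overlap.
Safety Interview starts before Sprint Huddle ends → Sprint Huddle and Safety Interview overlap.
Safety Interview starts before Outreach Huddle ends → Outreach Huddle and Safety Interview overlap.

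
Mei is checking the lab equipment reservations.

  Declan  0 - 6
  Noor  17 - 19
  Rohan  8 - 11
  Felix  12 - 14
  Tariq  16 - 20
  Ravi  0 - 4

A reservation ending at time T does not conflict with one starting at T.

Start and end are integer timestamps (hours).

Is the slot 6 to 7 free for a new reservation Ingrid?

Yes — the slot is free

Ravi: ends 4 at or before Ingrid starts 6 → clear.
Declan: ends 6 at or before Ingrid starts 6 → clear.
Rohan: starts 8 at or after Ingrid ends 7 → clear.
Felix: starts 12 at or after Ingrid ends 7 → clear.
Tariq: starts 16 at or after Ingrid ends 7 → clear.
Noor: starts 17 at or after Ingrid ends 7 → clear.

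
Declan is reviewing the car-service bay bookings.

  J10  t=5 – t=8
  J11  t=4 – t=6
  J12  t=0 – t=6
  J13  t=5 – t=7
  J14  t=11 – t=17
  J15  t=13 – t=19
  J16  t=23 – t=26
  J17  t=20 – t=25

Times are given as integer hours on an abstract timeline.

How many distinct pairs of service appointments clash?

Sorted by start: J12, J11, J10, J13, J14, J15, J17, J16.
J11 starts before J12 ends → J12 and J11 overlap.
J10 starts before J12 ends → J12 and J10 overlap.
J13 starts before J12 ends → J12 and J13 overlap.
J14 starts after J12 ends, so nothing later overlaps J12 either.
J10 starts before J11 ends → J11 and J10 overlap.
J13 starts before J11 ends → J11 and J13 overlap.
J14 starts after J11 ends, so nothing later overlaps J11 either.
J13 starts before J10 ends → J10 and J13 overlap.
J14 starts after J10 ends, so nothing later overlaps J10 either.
J14 starts after J13 ends, so nothing later overlaps J13 either.
J15 starts before J14 ends → J14 and J15 overlap.
J17 starts after J14 ends, so nothing later overlaps J14 either.
J17 starts after J15 ends, so nothing later overlaps J15 either.
J16 starts before J17 ends → J17 and J16 overlap.
Overlapping pairs: J10 & J11, J10 & J12, J10 & J13, J11 & J12, J11 & J13, J12 & J13, J14 & J15, J16 & J17 — 8 in total.

8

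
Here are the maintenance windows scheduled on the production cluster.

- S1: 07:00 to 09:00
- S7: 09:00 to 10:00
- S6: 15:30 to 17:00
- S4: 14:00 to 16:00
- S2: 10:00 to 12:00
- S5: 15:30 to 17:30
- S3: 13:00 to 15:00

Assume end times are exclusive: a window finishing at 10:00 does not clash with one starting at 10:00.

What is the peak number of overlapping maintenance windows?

Sort all start/end points and keep a running count:
07:00 start S1 → 1
09:00 end S1 → 0
09:00 start S7 → 1
10:00 end S7 → 0
10:00 start S2 → 1
12:00 end S2 → 0
13:00 start S3 → 1
14:00 start S4 → 2
15:00 end S3 → 1
15:30 start S5 → 2
15:30 start S6 → 3
16:00 end S4 → 2
17:00 end S6 → 1
17:30 end S5 → 0
Peak is 3, at 15:30 (S4, S5, S6).

3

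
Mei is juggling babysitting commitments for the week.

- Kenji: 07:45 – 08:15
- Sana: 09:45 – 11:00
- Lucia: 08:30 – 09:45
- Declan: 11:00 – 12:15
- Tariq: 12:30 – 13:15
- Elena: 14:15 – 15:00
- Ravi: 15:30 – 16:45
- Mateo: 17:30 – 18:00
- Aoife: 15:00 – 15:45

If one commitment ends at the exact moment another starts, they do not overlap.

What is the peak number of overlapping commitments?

2

Sweep the timeline, counting +1 at each start and −1 at each end (ends before starts at a tie):
07:45 start Kenji → 1
08:15 end Kenji → 0
08:30 start Lucia → 1
09:45 end Lucia → 0
09:45 start Sana → 1
11:00 end Sana → 0
11:00 start Declan → 1
12:15 end Declan → 0
12:30 start Tariq → 1
13:15 end Tariq → 0
14:15 start Elena → 1
15:00 end Elena → 0
15:00 start Aoife → 1
15:30 start Ravi → 2
15:45 end Aoife → 1
16:45 end Ravi → 0
17:30 start Mateo → 1
18:00 end Mateo → 0
Peak is 2, at 15:30 (Aoife, Ravi).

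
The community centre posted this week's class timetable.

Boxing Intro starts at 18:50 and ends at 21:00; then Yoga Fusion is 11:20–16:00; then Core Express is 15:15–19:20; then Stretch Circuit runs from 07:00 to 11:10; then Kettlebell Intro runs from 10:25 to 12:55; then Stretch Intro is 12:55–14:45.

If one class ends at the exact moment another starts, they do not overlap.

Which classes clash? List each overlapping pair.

Boxing Intro & Core Express, Core Express & Yoga Fusion, Kettlebell Intro & Stretch Circuit, Kettlebell Intro & Yoga Fusion, Stretch Intro & Yoga Fusion

Two intervals overlap when each starts before the other ends.
Sorted by start: Stretch Circuit, Kettlebell Intro, Yoga Fusion, Stretch Intro, Core Express, Boxing Intro.
Kettlebell Intro starts before Stretch Circuit ends → Stretch Circuit and Kettlebell Intro overlap.
Yoga Fusion starts after Stretch Circuit ends, so nothing later overlaps Stretch Circuit either.
Yoga Fusion starts before Kettlebell Intro ends → Kettlebell Intro and Yoga Fusion overlap.
Stretch Intro starts exactly when Kettlebell Intro ends (back-to-back, no overlap), so nothing later overlaps Kettlebell Intro either.
Stretch Intro starts before Yoga Fusion ends → Yoga Fusion and Stretch Intro overlap.
Core Express starts before Yoga Fusion ends → Yoga Fusion and Core Express overlap.
Boxing Intro starts after Yoga Fusion ends.
Core Express starts after Stretch Intro ends, so nothing later overlaps Stretch Intro either.
Boxing Intro starts before Core Express ends → Core Express and Boxing Intro overlap.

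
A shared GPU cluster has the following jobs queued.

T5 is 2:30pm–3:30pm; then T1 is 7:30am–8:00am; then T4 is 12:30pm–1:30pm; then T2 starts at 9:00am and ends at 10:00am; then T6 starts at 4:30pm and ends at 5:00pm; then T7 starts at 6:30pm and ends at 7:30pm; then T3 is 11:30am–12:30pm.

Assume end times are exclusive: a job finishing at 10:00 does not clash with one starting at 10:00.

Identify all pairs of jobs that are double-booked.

no conflicts

Sorted by start: T1, T2, T3, T4, T5, T6, T7.
T2 starts after T1 ends, so nothing later overlaps T1 either.
T3 starts after T2 ends, so nothing later overlaps T2 either.
T4 starts exactly when T3 ends (back-to-back, no overlap), so nothing later overlaps T3 either.
T5 starts after T4 ends, so nothing later overlaps T4 either.
T6 starts after T5 ends, so nothing later overlaps T5 either.
T7 starts after T6 ends.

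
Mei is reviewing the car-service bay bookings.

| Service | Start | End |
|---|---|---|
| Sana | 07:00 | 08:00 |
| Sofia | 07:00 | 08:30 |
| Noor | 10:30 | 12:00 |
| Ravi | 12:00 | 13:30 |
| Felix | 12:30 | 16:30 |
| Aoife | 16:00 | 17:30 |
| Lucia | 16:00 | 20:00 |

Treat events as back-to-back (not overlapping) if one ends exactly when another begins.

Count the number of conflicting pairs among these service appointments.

5

Sorted by start: Sana, Sofia, Noor, Ravi, Felix, Aoife, Lucia.
Sofia starts before Sana ends → Sana and Sofia overlap.
Noor starts after Sana ends, so nothing later overlaps Sana either.
Noor starts after Sofia ends, so nothing later overlaps Sofia either.
Ravi starts exactly when Noor ends (back-to-back, no overlap), so nothing later overlaps Noor either.
Felix starts before Ravi ends → Ravi and Felix overlap.
Aoife starts after Ravi ends, so nothing later overlaps Ravi either.
Aoife starts before Felix ends → Felix and Aoife overlap.
Lucia starts before Felix ends → Felix and Lucia overlap.
Lucia starts before Aoife ends → Aoife and Lucia overlap.
Overlapping pairs: Aoife & Felix, Aoife & Lucia, Felix & Lucia, Felix & Ravi, Sana & Sofia — 5 in total.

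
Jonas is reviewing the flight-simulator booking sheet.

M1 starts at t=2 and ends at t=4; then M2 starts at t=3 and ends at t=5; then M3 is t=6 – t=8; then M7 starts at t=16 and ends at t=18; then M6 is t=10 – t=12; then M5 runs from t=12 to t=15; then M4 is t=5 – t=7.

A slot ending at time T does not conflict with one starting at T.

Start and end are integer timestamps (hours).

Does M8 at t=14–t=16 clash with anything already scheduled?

Yes — it overlaps M5

M1: ends t=4 at or before M8 starts t=14 → clear.
M2: ends t=5 at or before M8 starts t=14 → clear.
M4: ends t=7 at or before M8 starts t=14 → clear.
M3: ends t=8 at or before M8 starts t=14 → clear.
M6: ends t=12 at or before M8 starts t=14 → clear.
M5: starts t=12 before M8 ends t=16, and ends t=15 after M8 starts t=14 → overlap.
M7: starts t=16 at or after M8 ends t=16 → clear.
M8 overlaps M5.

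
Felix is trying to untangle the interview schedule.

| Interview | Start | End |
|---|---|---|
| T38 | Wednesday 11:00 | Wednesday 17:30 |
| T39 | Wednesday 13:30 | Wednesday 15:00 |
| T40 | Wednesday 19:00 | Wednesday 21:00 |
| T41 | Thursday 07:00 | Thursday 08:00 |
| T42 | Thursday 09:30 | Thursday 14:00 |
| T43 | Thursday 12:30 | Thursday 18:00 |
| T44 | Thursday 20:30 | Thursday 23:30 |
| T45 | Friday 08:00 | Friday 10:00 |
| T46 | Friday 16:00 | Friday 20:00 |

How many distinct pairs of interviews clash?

Sorted by start: T38, T39, T40, T41, T42, T43, T44, T45, T46.
T39 starts before T38 ends → T38 and T39 overlap.
T40 starts after T38 ends; T38 is clear from here.
T40 starts after T39 ends; T39 is clear from here.
T41 starts after T40 ends; T40 is clear from here.
T42 starts after T41 ends; T41 is clear from here.
T43 starts before T42 ends → T42 and T43 overlap.
T44 starts after T42 ends; T42 is clear from here.
T44 starts after T43 ends; T43 is clear from here.
T45 starts after T44 ends; T44 is clear from here.
T46 starts after T45 ends.
Overlapping pairs: T38 & T39, T42 & T43 — 2 in total.

2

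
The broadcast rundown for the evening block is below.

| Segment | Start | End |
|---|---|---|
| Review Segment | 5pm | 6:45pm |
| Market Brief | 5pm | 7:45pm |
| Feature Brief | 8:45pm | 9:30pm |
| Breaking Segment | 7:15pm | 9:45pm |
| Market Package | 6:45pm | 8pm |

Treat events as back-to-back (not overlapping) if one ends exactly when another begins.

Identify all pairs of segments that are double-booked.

Breaking Segment & Feature Brief, Breaking Segment & Market Brief, Breaking Segment & Market Package, Market Brief & Market Package, Market Brief & Review Segment

Sorted by start: Review Segment, Market Brief, Market Package, Breaking Segment, Feature Brief.
Market Brief starts before Review Segment ends → Review Segment and Market Brief overlap.
Market Package starts exactly when Review Segment ends (back-to-back, no overlap); Review Segment is clear from here.
Market Package starts before Market Brief ends → Market Brief and Market Package overlap.
Breaking Segment starts before Market Brief ends → Market Brief and Breaking Segment overlap.
Feature Brief starts after Market Brief ends.
Breaking Segment starts before Market Package ends → Market Package and Breaking Segment overlap.
Feature Brief starts after Market Package ends.
Feature Brief starts before Breaking Segment ends → Breaking Segment and Feature Brief overlap.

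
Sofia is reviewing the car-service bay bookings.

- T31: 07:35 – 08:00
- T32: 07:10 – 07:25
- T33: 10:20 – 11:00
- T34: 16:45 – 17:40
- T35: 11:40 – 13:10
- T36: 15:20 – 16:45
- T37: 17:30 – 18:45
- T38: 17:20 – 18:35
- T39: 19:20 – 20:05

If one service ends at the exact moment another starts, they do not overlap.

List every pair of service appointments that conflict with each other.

T34 & T37, T34 & T38, T37 & T38

Sorted by start: T32, T31, T33, T35, T36, T34, T38, T37, T39.
T31 starts after T32 ends — done with T32.
T33 starts after T31 ends — done with T31.
T35 starts after T33 ends — done with T33.
T36 starts after T35 ends — done with T35.
T34 starts exactly when T36 ends (back-to-back, no overlap) — done with T36.
T38 starts before T34 ends → T34 and T38 overlap.
T37 starts before T34 ends → T34 and T37 overlap.
T39 starts after T34 ends.
T37 starts before T38 ends → T38 and T37 overlap.
T39 starts after T38 ends.
T39 starts after T37 ends.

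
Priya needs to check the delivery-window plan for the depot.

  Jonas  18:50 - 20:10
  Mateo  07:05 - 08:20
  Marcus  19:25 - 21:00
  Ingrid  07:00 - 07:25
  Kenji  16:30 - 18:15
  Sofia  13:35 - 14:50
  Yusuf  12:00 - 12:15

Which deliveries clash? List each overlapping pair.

Sorted by start: Ingrid, Mateo, Yusuf, Sofia, Kenji, Jonas, Marcus.
Mateo starts before Ingrid ends → Ingrid and Mateo overlap.
Yusuf starts after Ingrid ends — done with Ingrid.
Yusuf starts after Mateo ends — done with Mateo.
Sofia starts after Yusuf ends — done with Yusuf.
Kenji starts after Sofia ends — done with Sofia.
Jonas starts after Kenji ends — done with Kenji.
Marcus starts before Jonas ends → Jonas and Marcus overlap.

Ingrid & Mateo, Jonas & Marcus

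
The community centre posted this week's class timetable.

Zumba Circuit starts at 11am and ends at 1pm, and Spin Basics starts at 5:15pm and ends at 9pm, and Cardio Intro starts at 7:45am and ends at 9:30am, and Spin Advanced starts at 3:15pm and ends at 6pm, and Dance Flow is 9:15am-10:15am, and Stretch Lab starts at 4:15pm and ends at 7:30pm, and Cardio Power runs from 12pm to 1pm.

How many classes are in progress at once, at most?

Sweep the timeline, counting +1 at each start and −1 at each end (ends before starts at a tie):
7:45am start Cardio Intro → 1
9:15am start Dance Flow → 2
9:30am end Cardio Intro → 1
10:15am end Dance Flow → 0
11am start Zumba Circuit → 1
12pm start Cardio Power → 2
1pm end Cardio Power → 1
1pm end Zumba Circuit → 0
3:15pm start Spin Advanced → 1
4:15pm start Stretch Lab → 2
5:15pm start Spin Basics → 3
6pm end Spin Advanced → 2
7:30pm end Stretch Lab → 1
9pm end Spin Basics → 0
Peak is 3, at 5:15pm (Spin Advanced, Spin Basics, Stretch Lab).

3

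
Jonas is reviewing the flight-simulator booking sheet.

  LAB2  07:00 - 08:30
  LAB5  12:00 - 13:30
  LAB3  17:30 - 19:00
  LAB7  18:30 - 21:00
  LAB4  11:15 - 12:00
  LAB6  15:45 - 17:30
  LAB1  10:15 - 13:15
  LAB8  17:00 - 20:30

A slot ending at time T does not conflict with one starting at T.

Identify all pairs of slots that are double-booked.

LAB1 & LAB4, LAB1 & LAB5, LAB3 & LAB7, LAB3 & LAB8, LAB6 & LAB8, LAB7 & LAB8

Sorted by start: LAB2, LAB1, LAB4, LAB5, LAB6, LAB8, LAB3, LAB7.
LAB1 starts after LAB2 ends, so nothing later overlaps LAB2 either.
LAB4 starts before LAB1 ends → LAB1 and LAB4 overlap.
LAB5 starts before LAB1 ends → LAB1 and LAB5 overlap.
LAB6 starts after LAB1 ends, so nothing later overlaps LAB1 either.
LAB5 starts exactly when LAB4 ends (back-to-back, no overlap), so nothing later overlaps LAB4 either.
LAB6 starts after LAB5 ends, so nothing later overlaps LAB5 either.
LAB8 starts before LAB6 ends → LAB6 and LAB8 overlap.
LAB3 starts exactly when LAB6 ends (back-to-back, no overlap), so nothing later overlaps LAB6 either.
LAB3 starts before LAB8 ends → LAB8 and LAB3 overlap.
LAB7 starts before LAB8 ends → LAB8 and LAB7 overlap.
LAB7 starts before LAB3 ends → LAB3 and LAB7 overlap.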